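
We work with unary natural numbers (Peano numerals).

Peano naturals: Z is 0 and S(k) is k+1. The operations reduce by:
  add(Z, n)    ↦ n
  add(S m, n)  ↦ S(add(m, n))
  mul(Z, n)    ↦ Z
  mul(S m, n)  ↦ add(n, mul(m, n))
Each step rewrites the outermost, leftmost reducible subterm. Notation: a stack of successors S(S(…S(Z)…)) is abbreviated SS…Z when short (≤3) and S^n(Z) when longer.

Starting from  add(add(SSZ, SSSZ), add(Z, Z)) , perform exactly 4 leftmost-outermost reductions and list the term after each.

  start: add(add(SSZ, SSSZ), add(Z, Z))
  [1] add(S(add(SZ, SSSZ)), add(Z, Z))
  [2] S(add(add(SZ, SSSZ), add(Z, Z)))
  [3] S(add(S(add(Z, SSSZ)), add(Z, Z)))
  [4] S(S(add(add(Z, SSSZ), add(Z, Z))))

Answer: after 4 steps: S(S(add(add(Z, SSSZ), add(Z, Z))))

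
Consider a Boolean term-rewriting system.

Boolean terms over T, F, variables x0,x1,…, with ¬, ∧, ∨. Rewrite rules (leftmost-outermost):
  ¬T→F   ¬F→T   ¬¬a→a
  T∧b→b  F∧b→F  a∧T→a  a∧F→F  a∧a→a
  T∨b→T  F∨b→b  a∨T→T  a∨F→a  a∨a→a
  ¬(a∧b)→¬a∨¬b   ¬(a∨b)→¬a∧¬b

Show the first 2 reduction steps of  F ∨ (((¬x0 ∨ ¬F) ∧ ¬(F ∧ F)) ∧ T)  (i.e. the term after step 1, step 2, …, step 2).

  start: F ∨ (((¬x0 ∨ ¬F) ∧ ¬(F ∧ F)) ∧ T)
  step 1: ((¬x0 ∨ ¬F) ∧ ¬(F ∧ F)) ∧ T
  step 2: (¬x0 ∨ ¬F) ∧ ¬(F ∧ F)

Answer: after 2 steps: (¬x0 ∨ ¬F) ∧ ¬(F ∧ F)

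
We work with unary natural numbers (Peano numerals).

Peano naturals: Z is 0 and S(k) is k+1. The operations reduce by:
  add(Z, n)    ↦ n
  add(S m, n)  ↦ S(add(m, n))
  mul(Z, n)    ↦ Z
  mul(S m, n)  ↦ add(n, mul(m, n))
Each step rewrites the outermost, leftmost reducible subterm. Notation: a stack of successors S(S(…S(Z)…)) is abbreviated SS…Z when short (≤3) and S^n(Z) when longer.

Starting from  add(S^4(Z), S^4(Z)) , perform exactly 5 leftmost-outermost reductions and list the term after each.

  start: add(S^4(Z), S^4(Z))
  →1  S(add(SSSZ, S^4(Z)))
  →2  S(S(add(SSZ, S^4(Z))))
  →3  S(S(S(add(SZ, S^4(Z)))))
  →4  S(S(S(S(add(Z, S^4(Z))))))
  →5  S^8(Z)

Answer: after 5 steps: S^8(Z)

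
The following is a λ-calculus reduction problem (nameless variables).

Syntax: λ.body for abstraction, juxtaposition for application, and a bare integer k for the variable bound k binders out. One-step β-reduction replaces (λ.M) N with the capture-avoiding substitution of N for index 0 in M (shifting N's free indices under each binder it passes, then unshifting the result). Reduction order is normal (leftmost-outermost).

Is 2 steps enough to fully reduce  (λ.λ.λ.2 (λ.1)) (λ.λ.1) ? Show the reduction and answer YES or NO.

Answer: YES — reaches normal form λ.λ.λ.λ.2 in 2 ≤ 2 steps

Working:
  start: (λ.λ.λ.2 (λ.1)) (λ.λ.1)
  [1] λ.λ.(λ.λ.1) (λ.1)
  [2] λ.λ.λ.λ.2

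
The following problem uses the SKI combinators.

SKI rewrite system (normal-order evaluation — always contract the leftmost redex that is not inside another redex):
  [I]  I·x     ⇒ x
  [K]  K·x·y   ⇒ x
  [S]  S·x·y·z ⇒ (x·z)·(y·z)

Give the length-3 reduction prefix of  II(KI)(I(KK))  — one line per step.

Answer: after 3 steps: I

Working:
  start: II(KI)(I(KK))
  [1] I(KI)(I(KK))
  [2] KI(I(KK))
  [3] I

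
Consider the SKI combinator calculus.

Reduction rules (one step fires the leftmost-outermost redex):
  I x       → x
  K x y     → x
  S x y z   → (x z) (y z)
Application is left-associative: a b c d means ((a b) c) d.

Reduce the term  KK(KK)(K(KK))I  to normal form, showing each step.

  start: KK(KK)(K(KK))I
  step 1: K(K(KK))I
  step 2: K(KK)

Answer: normal form = K(KK)  (in 2 steps)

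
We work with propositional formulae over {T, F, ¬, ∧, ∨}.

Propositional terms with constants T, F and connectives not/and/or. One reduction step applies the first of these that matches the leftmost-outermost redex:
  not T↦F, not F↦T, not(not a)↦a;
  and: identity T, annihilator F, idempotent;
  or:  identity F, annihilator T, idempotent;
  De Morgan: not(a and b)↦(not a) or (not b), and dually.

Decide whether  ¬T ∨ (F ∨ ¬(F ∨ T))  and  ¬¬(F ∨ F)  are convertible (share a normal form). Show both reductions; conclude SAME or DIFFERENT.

Term A:
  start: ¬T ∨ (F ∨ ¬(F ∨ T))
  step 1: F ∨ (F ∨ ¬(F ∨ T))
  step 2: F ∨ ¬(F ∨ T)
  step 3: ¬(F ∨ T)
  step 4: ¬F ∧ ¬T
  step 5: T ∧ ¬T
  step 6: ¬T
  step 7: F

Term B:
  start: ¬¬(F ∨ F)
  step 1: F ∨ F
  step 2: F

Answer: SAME — A ⇓ F, B ⇓ F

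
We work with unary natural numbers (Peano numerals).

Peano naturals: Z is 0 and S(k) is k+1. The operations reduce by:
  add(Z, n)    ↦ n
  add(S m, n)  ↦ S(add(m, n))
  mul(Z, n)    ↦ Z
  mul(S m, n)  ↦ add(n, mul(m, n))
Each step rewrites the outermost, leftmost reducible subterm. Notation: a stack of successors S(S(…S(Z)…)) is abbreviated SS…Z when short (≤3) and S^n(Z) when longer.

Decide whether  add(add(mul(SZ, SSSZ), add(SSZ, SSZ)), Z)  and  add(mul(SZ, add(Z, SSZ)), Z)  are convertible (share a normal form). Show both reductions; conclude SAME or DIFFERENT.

Answer: DIFFERENT — A ⇓ S^7(Z), B ⇓ SSZ

Derivation:
Term A:
  start: add(add(mul(SZ, SSSZ), add(SSZ, SSZ)), Z)
  →1  add(add(add(SSSZ, mul(Z, SSSZ)), add(SSZ, SSZ)), Z)
  →2  add(add(S(add(SSZ, mul(Z, SSSZ))), add(SSZ, SSZ)), Z)
  →3  add(S(add(add(SSZ, mul(Z, SSSZ)), add(SSZ, SSZ))), Z)
  →4  S(add(add(add(SSZ, mul(Z, SSSZ)), add(SSZ, SSZ)), Z))
  →5  S(add(add(S(add(SZ, mul(Z, SSSZ))), add(SSZ, SSZ)), Z))
  →6  S(add(S(add(add(SZ, mul(Z, SSSZ)), add(SSZ, SSZ))), Z))
  →7  S(S(add(add(add(SZ, mul(Z, SSSZ)), add(SSZ, SSZ)), Z)))
  →8  S(S(add(add(S(add(Z, mul(Z, SSSZ))), add(SSZ, SSZ)), Z)))
  →9  S(S(add(S(add(add(Z, mul(Z, SSSZ)), add(SSZ, SSZ))), Z)))
  →10  S(S(S(add(add(add(Z, mul(Z, SSSZ)), add(SSZ, SSZ)), Z))))
  →11  S(S(S(add(add(mul(Z, SSSZ), add(SSZ, SSZ)), Z))))
  →12  S(S(S(add(add(Z, add(SSZ, SSZ)), Z))))
  →13  S(S(S(add(add(SSZ, SSZ), Z))))
  →14  S(S(S(add(S(add(SZ, SSZ)), Z))))
  →15  S(S(S(S(add(add(SZ, SSZ), Z)))))
  →16  S(S(S(S(add(S(add(Z, SSZ)), Z)))))
  →17  S(S(S(S(S(add(add(Z, SSZ), Z))))))
  →18  S(S(S(S(S(add(SSZ, Z))))))
  →19  S(S(S(S(S(S(add(SZ, Z)))))))
  →20  S(S(S(S(S(S(S(add(Z, Z))))))))
  →21  S^7(Z)

Term B:
  start: add(mul(SZ, add(Z, SSZ)), Z)
  →1  add(add(add(Z, SSZ), mul(Z, add(Z, SSZ))), Z)
  →2  add(add(SSZ, mul(Z, add(Z, SSZ))), Z)
  →3  add(S(add(SZ, mul(Z, add(Z, SSZ)))), Z)
  →4  S(add(add(SZ, mul(Z, add(Z, SSZ))), Z))
  →5  S(add(S(add(Z, mul(Z, add(Z, SSZ)))), Z))
  →6  S(S(add(add(Z, mul(Z, add(Z, SSZ))), Z)))
  →7  S(S(add(mul(Z, add(Z, SSZ)), Z)))
  →8  S(S(add(Z, Z)))
  →9  SSZ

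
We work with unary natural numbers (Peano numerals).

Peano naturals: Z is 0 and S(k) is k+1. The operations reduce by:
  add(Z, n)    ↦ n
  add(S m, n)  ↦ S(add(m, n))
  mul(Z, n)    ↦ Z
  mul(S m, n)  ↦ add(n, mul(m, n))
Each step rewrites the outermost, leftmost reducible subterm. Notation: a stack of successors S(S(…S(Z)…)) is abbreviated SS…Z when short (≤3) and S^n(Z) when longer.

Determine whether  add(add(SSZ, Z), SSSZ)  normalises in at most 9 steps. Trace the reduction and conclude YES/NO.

  start: add(add(SSZ, Z), SSSZ)
  step 1: add(S(add(SZ, Z)), SSSZ)
  step 2: S(add(add(SZ, Z), SSSZ))
  step 3: S(add(S(add(Z, Z)), SSSZ))
  step 4: S(S(add(add(Z, Z), SSSZ)))
  step 5: S(S(add(Z, SSSZ)))
  step 6: S^5(Z)

Answer: YES — reaches normal form S^5(Z) in 6 ≤ 9 steps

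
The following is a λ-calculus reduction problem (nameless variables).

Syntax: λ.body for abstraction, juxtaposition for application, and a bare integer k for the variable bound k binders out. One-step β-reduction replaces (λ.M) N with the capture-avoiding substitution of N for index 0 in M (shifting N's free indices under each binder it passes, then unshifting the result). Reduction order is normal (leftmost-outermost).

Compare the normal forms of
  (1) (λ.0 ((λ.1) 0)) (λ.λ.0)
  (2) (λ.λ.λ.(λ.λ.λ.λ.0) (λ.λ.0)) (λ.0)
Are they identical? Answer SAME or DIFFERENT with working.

Answer: DIFFERENT — A ⇓ λ.0, B ⇓ λ.λ.λ.λ.λ.0

Derivation:
Term A:
  start: (λ.0 ((λ.1) 0)) (λ.λ.0)
  step 1: (λ.λ.0) ((λ.λ.λ.0) (λ.λ.0))
  step 2: λ.0

Term B:
  start: (λ.λ.λ.(λ.λ.λ.λ.0) (λ.λ.0)) (λ.0)
  step 1: λ.λ.(λ.λ.λ.λ.0) (λ.λ.0)
  step 2: λ.λ.λ.λ.λ.0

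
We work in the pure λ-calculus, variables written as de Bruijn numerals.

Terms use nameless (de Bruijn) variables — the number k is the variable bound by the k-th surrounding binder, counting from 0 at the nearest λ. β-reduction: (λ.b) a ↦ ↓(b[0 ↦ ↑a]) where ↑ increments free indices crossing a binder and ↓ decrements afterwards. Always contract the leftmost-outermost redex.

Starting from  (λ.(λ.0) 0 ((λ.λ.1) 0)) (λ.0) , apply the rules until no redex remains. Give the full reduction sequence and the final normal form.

  start: (λ.(λ.0) 0 ((λ.λ.1) 0)) (λ.0)
  [1] (λ.0) (λ.0) ((λ.λ.1) (λ.0))
  [2] (λ.0) ((λ.λ.1) (λ.0))
  [3] (λ.λ.1) (λ.0)
  [4] λ.λ.0

Answer: normal form = λ.λ.0  (in 4 steps)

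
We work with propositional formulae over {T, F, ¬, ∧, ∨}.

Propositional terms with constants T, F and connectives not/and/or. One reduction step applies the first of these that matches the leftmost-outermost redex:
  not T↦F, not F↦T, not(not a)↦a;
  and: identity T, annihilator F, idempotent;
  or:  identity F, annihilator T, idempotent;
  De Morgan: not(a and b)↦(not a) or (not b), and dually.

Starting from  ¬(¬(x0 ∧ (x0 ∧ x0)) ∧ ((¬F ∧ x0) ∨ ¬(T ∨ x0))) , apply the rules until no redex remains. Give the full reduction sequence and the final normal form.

Answer: normal form = x0 ∨ ¬x0  (in 11 steps)

Reduction:
  start: ¬(¬(x0 ∧ (x0 ∧ x0)) ∧ ((¬F ∧ x0) ∨ ¬(T ∨ x0)))
  →1  ¬¬(x0 ∧ (x0 ∧ x0)) ∨ ¬((¬F ∧ x0) ∨ ¬(T ∨ x0))
  →2  (x0 ∧ (x0 ∧ x0)) ∨ ¬((¬F ∧ x0) ∨ ¬(T ∨ x0))
  →3  (x0 ∧ x0) ∨ ¬((¬F ∧ x0) ∨ ¬(T ∨ x0))
  →4  x0 ∨ ¬((¬F ∧ x0) ∨ ¬(T ∨ x0))
  →5  x0 ∨ (¬(¬F ∧ x0) ∧ ¬¬(T ∨ x0))
  →6  x0 ∨ ((¬¬F ∨ ¬x0) ∧ ¬¬(T ∨ x0))
  →7  x0 ∨ ((F ∨ ¬x0) ∧ ¬¬(T ∨ x0))
  →8  x0 ∨ (¬x0 ∧ ¬¬(T ∨ x0))
  →9  x0 ∨ (¬x0 ∧ (T ∨ x0))
  →10  x0 ∨ (¬x0 ∧ T)
  →11  x0 ∨ ¬x0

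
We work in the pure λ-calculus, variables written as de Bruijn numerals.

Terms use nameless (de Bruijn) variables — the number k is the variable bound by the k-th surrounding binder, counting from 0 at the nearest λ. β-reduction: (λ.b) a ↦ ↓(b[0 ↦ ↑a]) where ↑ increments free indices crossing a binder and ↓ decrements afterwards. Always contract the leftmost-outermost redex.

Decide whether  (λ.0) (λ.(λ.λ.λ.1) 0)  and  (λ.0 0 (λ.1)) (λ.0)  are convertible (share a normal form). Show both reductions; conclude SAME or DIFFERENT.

Term A:
  start: (λ.0) (λ.(λ.λ.λ.1) 0)
  →1  λ.(λ.λ.λ.1) 0
  →2  λ.λ.λ.1

Term B:
  start: (λ.0 0 (λ.1)) (λ.0)
  →1  (λ.0) (λ.0) (λ.λ.0)
  →2  (λ.0) (λ.λ.0)
  →3  λ.λ.0

Answer: DIFFERENT — A ⇓ λ.λ.λ.1, B ⇓ λ.λ.0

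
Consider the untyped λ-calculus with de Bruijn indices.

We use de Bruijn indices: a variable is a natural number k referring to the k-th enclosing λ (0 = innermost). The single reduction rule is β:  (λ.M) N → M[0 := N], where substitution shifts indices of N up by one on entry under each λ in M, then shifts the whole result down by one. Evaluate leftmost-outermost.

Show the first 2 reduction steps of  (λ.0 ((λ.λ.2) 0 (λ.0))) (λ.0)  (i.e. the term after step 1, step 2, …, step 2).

Answer: after 2 steps: (λ.λ.λ.0) (λ.0) (λ.0)

Reduction:
  start: (λ.0 ((λ.λ.2) 0 (λ.0))) (λ.0)
  [1] (λ.0) ((λ.λ.λ.0) (λ.0) (λ.0))
  [2] (λ.λ.λ.0) (λ.0) (λ.0)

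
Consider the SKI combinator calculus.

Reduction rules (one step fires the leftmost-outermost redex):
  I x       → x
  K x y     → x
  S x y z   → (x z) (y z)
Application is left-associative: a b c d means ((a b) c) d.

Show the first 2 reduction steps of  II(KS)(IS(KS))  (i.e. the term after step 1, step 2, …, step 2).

Answer: after 2 steps: KS(IS(KS))

Reduction:
  start: II(KS)(IS(KS))
  →1  I(KS)(IS(KS))
  →2  KS(IS(KS))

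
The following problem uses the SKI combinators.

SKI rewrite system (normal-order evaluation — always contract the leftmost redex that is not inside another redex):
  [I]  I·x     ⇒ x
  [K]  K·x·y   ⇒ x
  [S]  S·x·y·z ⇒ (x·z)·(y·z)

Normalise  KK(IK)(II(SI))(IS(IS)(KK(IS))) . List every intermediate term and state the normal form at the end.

  start: KK(IK)(II(SI))(IS(IS)(KK(IS)))
  step 1: K(II(SI))(IS(IS)(KK(IS)))
  step 2: II(SI)
  step 3: I(SI)
  step 4: SI

Answer: normal form = SI  (in 4 steps)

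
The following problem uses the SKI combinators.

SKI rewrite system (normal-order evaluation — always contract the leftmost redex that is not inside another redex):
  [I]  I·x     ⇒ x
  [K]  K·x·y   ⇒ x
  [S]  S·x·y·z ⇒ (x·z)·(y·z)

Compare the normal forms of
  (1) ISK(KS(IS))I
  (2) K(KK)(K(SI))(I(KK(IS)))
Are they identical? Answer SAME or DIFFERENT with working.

Term A:
  start: ISK(KS(IS))I
  →1  SK(KS(IS))I
  →2  KI(KS(IS)I)
  →3  I

Term B:
  start: K(KK)(K(SI))(I(KK(IS)))
  →1  KK(I(KK(IS)))
  →2  K

Answer: DIFFERENT — A ⇓ I, B ⇓ K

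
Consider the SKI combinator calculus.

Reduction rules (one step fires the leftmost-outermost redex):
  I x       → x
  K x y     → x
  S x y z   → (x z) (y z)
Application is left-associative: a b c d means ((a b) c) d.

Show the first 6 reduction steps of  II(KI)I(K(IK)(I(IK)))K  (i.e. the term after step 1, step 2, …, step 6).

  start: II(KI)I(K(IK)(I(IK)))K
  →1  I(KI)I(K(IK)(I(IK)))K
  →2  KII(K(IK)(I(IK)))K
  →3  I(K(IK)(I(IK)))K
  →4  K(IK)(I(IK))K
  →5  IKK
  →6  KK

Answer: after 6 steps: KK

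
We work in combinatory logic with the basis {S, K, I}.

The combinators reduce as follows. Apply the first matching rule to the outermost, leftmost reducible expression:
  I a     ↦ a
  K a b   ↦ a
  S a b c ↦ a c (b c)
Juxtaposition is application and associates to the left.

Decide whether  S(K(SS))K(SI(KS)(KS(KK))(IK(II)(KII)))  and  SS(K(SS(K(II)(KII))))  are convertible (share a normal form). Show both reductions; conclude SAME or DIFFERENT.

Term A:
  start: S(K(SS))K(SI(KS)(KS(KK))(IK(II)(KII)))
  [1] K(SS)(SI(KS)(KS(KK))(IK(II)(KII)))(K(SI(KS)(KS(KK))(IK(II)(KII))))
  [2] SS(K(SI(KS)(KS(KK))(IK(II)(KII))))
  [3] SS(K(I(KS(KK))(KS(KS(KK)))(IK(II)(KII))))
  [4] SS(K(KS(KK)(KS(KS(KK)))(IK(II)(KII))))
  [5] SS(K(S(KS(KS(KK)))(IK(II)(KII))))
  [6] SS(K(SS(IK(II)(KII))))
  [7] SS(K(SS(K(II)(KII))))
  [8] SS(K(SS(II)))
  [9] SS(K(SSI))

Term B:
  start: SS(K(SS(K(II)(KII))))
  [1] SS(K(SS(II)))
  [2] SS(K(SSI))

Answer: SAME — A ⇓ SS(K(SSI)), B ⇓ SS(K(SSI))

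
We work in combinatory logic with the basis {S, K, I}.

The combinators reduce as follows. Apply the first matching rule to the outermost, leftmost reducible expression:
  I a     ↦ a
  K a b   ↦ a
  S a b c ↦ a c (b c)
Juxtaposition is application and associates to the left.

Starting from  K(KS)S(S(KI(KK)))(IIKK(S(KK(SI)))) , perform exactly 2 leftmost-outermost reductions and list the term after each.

  start: K(KS)S(S(KI(KK)))(IIKK(S(KK(SI))))
  [1] KS(S(KI(KK)))(IIKK(S(KK(SI))))
  [2] S(IIKK(S(KK(SI))))

Answer: after 2 steps: S(IIKK(S(KK(SI))))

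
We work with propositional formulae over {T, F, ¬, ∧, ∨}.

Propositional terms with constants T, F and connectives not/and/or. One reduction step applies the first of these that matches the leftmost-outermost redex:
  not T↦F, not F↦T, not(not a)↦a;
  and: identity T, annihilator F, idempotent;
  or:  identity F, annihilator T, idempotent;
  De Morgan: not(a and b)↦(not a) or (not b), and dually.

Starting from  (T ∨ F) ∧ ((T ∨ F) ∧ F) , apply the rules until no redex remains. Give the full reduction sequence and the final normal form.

Answer: normal form = F  (in 3 steps)

Working:
  start: (T ∨ F) ∧ ((T ∨ F) ∧ F)
  [1] T ∧ ((T ∨ F) ∧ F)
  [2] (T ∨ F) ∧ F
  [3] F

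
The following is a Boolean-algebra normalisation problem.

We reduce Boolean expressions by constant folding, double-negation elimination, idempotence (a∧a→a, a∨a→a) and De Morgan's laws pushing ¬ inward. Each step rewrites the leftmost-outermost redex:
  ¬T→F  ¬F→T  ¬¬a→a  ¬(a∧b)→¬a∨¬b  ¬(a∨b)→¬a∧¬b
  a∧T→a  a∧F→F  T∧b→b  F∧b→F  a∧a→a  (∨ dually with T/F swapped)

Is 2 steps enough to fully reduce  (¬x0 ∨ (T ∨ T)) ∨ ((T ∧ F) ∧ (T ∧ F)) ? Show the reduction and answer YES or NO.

  start: (¬x0 ∨ (T ∨ T)) ∨ ((T ∧ F) ∧ (T ∧ F))
  →1  (¬x0 ∨ T) ∨ ((T ∧ F) ∧ (T ∧ F))
  →2  T ∨ ((T ∧ F) ∧ (T ∧ F))

Answer: NO — after 2 steps the term is T ∨ ((T ∧ F) ∧ (T ∧ F)), not yet normal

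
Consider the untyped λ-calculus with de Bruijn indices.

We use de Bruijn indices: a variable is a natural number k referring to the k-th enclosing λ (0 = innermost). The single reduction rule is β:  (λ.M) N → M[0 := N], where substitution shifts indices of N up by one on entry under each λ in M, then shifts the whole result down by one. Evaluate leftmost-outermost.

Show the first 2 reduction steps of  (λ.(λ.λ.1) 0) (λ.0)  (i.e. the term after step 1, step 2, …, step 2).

  start: (λ.(λ.λ.1) 0) (λ.0)
  →1  (λ.λ.1) (λ.0)
  →2  λ.λ.0

Answer: after 2 steps: λ.λ.0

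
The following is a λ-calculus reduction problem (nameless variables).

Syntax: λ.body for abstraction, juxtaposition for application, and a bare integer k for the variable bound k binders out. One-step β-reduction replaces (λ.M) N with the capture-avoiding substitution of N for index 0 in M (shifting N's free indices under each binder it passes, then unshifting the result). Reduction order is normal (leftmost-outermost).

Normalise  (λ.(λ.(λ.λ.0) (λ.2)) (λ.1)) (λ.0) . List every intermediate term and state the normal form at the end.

  start: (λ.(λ.(λ.λ.0) (λ.2)) (λ.1)) (λ.0)
  [1] (λ.(λ.λ.0) (λ.λ.0)) (λ.λ.0)
  [2] (λ.λ.0) (λ.λ.0)
  [3] λ.0

Answer: normal form = λ.0  (in 3 steps)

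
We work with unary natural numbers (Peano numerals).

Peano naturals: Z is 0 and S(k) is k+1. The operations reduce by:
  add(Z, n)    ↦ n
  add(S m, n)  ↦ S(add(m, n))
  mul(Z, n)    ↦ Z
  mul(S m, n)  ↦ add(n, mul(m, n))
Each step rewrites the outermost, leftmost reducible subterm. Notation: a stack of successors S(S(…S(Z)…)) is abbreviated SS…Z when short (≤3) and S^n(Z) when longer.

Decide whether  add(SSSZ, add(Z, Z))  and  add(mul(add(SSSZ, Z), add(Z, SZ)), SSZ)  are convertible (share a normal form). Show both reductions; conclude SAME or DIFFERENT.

Term A:
  start: add(SSSZ, add(Z, Z))
  →1  S(add(SSZ, add(Z, Z)))
  →2  S(S(add(SZ, add(Z, Z))))
  →3  S(S(S(add(Z, add(Z, Z)))))
  →4  S(S(S(add(Z, Z))))
  →5  SSSZ

Term B:
  start: add(mul(add(SSSZ, Z), add(Z, SZ)), SSZ)
  →1  add(mul(S(add(SSZ, Z)), add(Z, SZ)), SSZ)
  →2  add(add(add(Z, SZ), mul(add(SSZ, Z), add(Z, SZ))), SSZ)
  →3  add(add(SZ, mul(add(SSZ, Z), add(Z, SZ))), SSZ)
  →4  add(S(add(Z, mul(add(SSZ, Z), add(Z, SZ)))), SSZ)
  →5  S(add(add(Z, mul(add(SSZ, Z), add(Z, SZ))), SSZ))
  →6  S(add(mul(add(SSZ, Z), add(Z, SZ)), SSZ))
  →7  S(add(mul(S(add(SZ, Z)), add(Z, SZ)), SSZ))
  →8  S(add(add(add(Z, SZ), mul(add(SZ, Z), add(Z, SZ))), SSZ))
  →9  S(add(add(SZ, mul(add(SZ, Z), add(Z, SZ))), SSZ))
  →10  S(add(S(add(Z, mul(add(SZ, Z), add(Z, SZ)))), SSZ))
  →11  S(S(add(add(Z, mul(add(SZ, Z), add(Z, SZ))), SSZ)))
  →12  S(S(add(mul(add(SZ, Z), add(Z, SZ)), SSZ)))
  →13  S(S(add(mul(S(add(Z, Z)), add(Z, SZ)), SSZ)))
  →14  S(S(add(add(add(Z, SZ), mul(add(Z, Z), add(Z, SZ))), SSZ)))
  →15  S(S(add(add(SZ, mul(add(Z, Z), add(Z, SZ))), SSZ)))
  →16  S(S(add(S(add(Z, mul(add(Z, Z), add(Z, SZ)))), SSZ)))
  →17  S(S(S(add(add(Z, mul(add(Z, Z), add(Z, SZ))), SSZ))))
  →18  S(S(S(add(mul(add(Z, Z), add(Z, SZ)), SSZ))))
  →19  S(S(S(add(mul(Z, add(Z, SZ)), SSZ))))
  →20  S(S(S(add(Z, SSZ))))
  →21  S^5(Z)

Answer: DIFFERENT — A ⇓ SSSZ, B ⇓ S^5(Z)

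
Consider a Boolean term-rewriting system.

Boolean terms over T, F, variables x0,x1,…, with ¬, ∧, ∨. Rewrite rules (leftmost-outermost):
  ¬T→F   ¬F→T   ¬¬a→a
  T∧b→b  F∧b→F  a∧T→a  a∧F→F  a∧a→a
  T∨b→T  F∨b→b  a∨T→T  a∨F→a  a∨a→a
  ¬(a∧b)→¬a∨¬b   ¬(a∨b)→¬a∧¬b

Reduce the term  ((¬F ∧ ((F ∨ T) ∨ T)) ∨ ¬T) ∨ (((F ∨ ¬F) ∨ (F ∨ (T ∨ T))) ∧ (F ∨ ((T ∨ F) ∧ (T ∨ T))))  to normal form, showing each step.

  start: ((¬F ∧ ((F ∨ T) ∨ T)) ∨ ¬T) ∨ (((F ∨ ¬F) ∨ (F ∨ (T ∨ T))) ∧ (F ∨ ((T ∨ F) ∧ (T ∨ T))))
  step 1: ((T ∧ ((F ∨ T) ∨ T)) ∨ ¬T) ∨ (((F ∨ ¬F) ∨ (F ∨ (T ∨ T))) ∧ (F ∨ ((T ∨ F) ∧ (T ∨ T))))
  step 2: (((F ∨ T) ∨ T) ∨ ¬T) ∨ (((F ∨ ¬F) ∨ (F ∨ (T ∨ T))) ∧ (F ∨ ((T ∨ F) ∧ (T ∨ T))))
  step 3: (T ∨ ¬T) ∨ (((F ∨ ¬F) ∨ (F ∨ (T ∨ T))) ∧ (F ∨ ((T ∨ F) ∧ (T ∨ T))))
  step 4: T ∨ (((F ∨ ¬F) ∨ (F ∨ (T ∨ T))) ∧ (F ∨ ((T ∨ F) ∧ (T ∨ T))))
  step 5: T

Answer: normal form = T  (in 5 steps)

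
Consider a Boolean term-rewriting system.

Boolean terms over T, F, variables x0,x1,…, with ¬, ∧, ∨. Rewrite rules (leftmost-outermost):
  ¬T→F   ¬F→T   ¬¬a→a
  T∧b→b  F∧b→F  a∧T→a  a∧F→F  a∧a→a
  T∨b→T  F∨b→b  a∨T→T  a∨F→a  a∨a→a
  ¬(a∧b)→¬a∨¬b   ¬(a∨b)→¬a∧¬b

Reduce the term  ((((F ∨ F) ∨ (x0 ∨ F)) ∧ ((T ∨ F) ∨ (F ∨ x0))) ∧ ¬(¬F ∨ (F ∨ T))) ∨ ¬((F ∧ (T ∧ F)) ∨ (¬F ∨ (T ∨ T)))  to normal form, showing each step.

Answer: normal form = F  (in 19 steps)

Working:
  start: ((((F ∨ F) ∨ (x0 ∨ F)) ∧ ((T ∨ F) ∨ (F ∨ x0))) ∧ ¬(¬F ∨ (F ∨ T))) ∨ ¬((F ∧ (T ∧ F)) ∨ (¬F ∨ (T ∨ T)))
  step 1: (((F ∨ (x0 ∨ F)) ∧ ((T ∨ F) ∨ (F ∨ x0))) ∧ ¬(¬F ∨ (F ∨ T))) ∨ ¬((F ∧ (T ∧ F)) ∨ (¬F ∨ (T ∨ T)))
  step 2: (((x0 ∨ F) ∧ ((T ∨ F) ∨ (F ∨ x0))) ∧ ¬(¬F ∨ (F ∨ T))) ∨ ¬((F ∧ (T ∧ F)) ∨ (¬F ∨ (T ∨ T)))
  step 3: ((x0 ∧ ((T ∨ F) ∨ (F ∨ x0))) ∧ ¬(¬F ∨ (F ∨ T))) ∨ ¬((F ∧ (T ∧ F)) ∨ (¬F ∨ (T ∨ T)))
  step 4: ((x0 ∧ (T ∨ (F ∨ x0))) ∧ ¬(¬F ∨ (F ∨ T))) ∨ ¬((F ∧ (T ∧ F)) ∨ (¬F ∨ (T ∨ T)))
  step 5: ((x0 ∧ T) ∧ ¬(¬F ∨ (F ∨ T))) ∨ ¬((F ∧ (T ∧ F)) ∨ (¬F ∨ (T ∨ T)))
  step 6: (x0 ∧ ¬(¬F ∨ (F ∨ T))) ∨ ¬((F ∧ (T ∧ F)) ∨ (¬F ∨ (T ∨ T)))
  step 7: (x0 ∧ (¬¬F ∧ ¬(F ∨ T))) ∨ ¬((F ∧ (T ∧ F)) ∨ (¬F ∨ (T ∨ T)))
  step 8: (x0 ∧ (F ∧ ¬(F ∨ T))) ∨ ¬((F ∧ (T ∧ F)) ∨ (¬F ∨ (T ∨ T)))
  step 9: (x0 ∧ F) ∨ ¬((F ∧ (T ∧ F)) ∨ (¬F ∨ (T ∨ T)))
  step 10: F ∨ ¬((F ∧ (T ∧ F)) ∨ (¬F ∨ (T ∨ T)))
  step 11: ¬((F ∧ (T ∧ F)) ∨ (¬F ∨ (T ∨ T)))
  step 12: ¬(F ∧ (T ∧ F)) ∧ ¬(¬F ∨ (T ∨ T))
  step 13: (¬F ∨ ¬(T ∧ F)) ∧ ¬(¬F ∨ (T ∨ T))
  step 14: (T ∨ ¬(T ∧ F)) ∧ ¬(¬F ∨ (T ∨ T))
  step 15: T ∧ ¬(¬F ∨ (T ∨ T))
  step 16: ¬(¬F ∨ (T ∨ T))
  step 17: ¬¬F ∧ ¬(T ∨ T)
  step 18: F ∧ ¬(T ∨ T)
  step 19: F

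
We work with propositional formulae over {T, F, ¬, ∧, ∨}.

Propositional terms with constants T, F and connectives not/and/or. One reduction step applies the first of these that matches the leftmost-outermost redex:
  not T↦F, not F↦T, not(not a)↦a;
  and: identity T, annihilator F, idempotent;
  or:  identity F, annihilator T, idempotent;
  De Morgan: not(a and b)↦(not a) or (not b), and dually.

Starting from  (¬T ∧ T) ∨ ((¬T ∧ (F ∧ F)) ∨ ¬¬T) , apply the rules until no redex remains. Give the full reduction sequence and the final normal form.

Answer: normal form = T  (in 7 steps)

Reduction:
  start: (¬T ∧ T) ∨ ((¬T ∧ (F ∧ F)) ∨ ¬¬T)
  →1  ¬T ∨ ((¬T ∧ (F ∧ F)) ∨ ¬¬T)
  →2  F ∨ ((¬T ∧ (F ∧ F)) ∨ ¬¬T)
  →3  (¬T ∧ (F ∧ F)) ∨ ¬¬T
  →4  (F ∧ (F ∧ F)) ∨ ¬¬T
  →5  F ∨ ¬¬T
  →6  ¬¬T
  →7  T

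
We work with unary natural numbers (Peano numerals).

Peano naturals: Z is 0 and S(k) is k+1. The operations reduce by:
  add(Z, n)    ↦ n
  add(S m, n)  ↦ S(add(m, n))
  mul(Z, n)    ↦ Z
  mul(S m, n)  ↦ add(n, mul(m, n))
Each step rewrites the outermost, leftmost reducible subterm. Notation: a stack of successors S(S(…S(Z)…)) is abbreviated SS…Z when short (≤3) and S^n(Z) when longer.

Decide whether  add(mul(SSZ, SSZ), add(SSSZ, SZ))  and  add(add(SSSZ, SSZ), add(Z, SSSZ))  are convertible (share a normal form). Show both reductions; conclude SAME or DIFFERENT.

Term A:
  start: add(mul(SSZ, SSZ), add(SSSZ, SZ))
  [1] add(add(SSZ, mul(SZ, SSZ)), add(SSSZ, SZ))
  [2] add(S(add(SZ, mul(SZ, SSZ))), add(SSSZ, SZ))
  [3] S(add(add(SZ, mul(SZ, SSZ)), add(SSSZ, SZ)))
  [4] S(add(S(add(Z, mul(SZ, SSZ))), add(SSSZ, SZ)))
  [5] S(S(add(add(Z, mul(SZ, SSZ)), add(SSSZ, SZ))))
  [6] S(S(add(mul(SZ, SSZ), add(SSSZ, SZ))))
  [7] S(S(add(add(SSZ, mul(Z, SSZ)), add(SSSZ, SZ))))
  [8] S(S(add(S(add(SZ, mul(Z, SSZ))), add(SSSZ, SZ))))
  [9] S(S(S(add(add(SZ, mul(Z, SSZ)), add(SSSZ, SZ)))))
  [10] S(S(S(add(S(add(Z, mul(Z, SSZ))), add(SSSZ, SZ)))))
  [11] S(S(S(S(add(add(Z, mul(Z, SSZ)), add(SSSZ, SZ))))))
  [12] S(S(S(S(add(mul(Z, SSZ), add(SSSZ, SZ))))))
  [13] S(S(S(S(add(Z, add(SSSZ, SZ))))))
  [14] S(S(S(S(add(SSSZ, SZ)))))
  [15] S(S(S(S(S(add(SSZ, SZ))))))
  [16] S(S(S(S(S(S(add(SZ, SZ)))))))
  [17] S(S(S(S(S(S(S(add(Z, SZ))))))))
  [18] S^8(Z)

Term B:
  start: add(add(SSSZ, SSZ), add(Z, SSSZ))
  [1] add(S(add(SSZ, SSZ)), add(Z, SSSZ))
  [2] S(add(add(SSZ, SSZ), add(Z, SSSZ)))
  [3] S(add(S(add(SZ, SSZ)), add(Z, SSSZ)))
  [4] S(S(add(add(SZ, SSZ), add(Z, SSSZ))))
  [5] S(S(add(S(add(Z, SSZ)), add(Z, SSSZ))))
  [6] S(S(S(add(add(Z, SSZ), add(Z, SSSZ)))))
  [7] S(S(S(add(SSZ, add(Z, SSSZ)))))
  [8] S(S(S(S(add(SZ, add(Z, SSSZ))))))
  [9] S(S(S(S(S(add(Z, add(Z, SSSZ)))))))
  [10] S(S(S(S(S(add(Z, SSSZ))))))
  [11] S^8(Z)

Answer: SAME — A ⇓ S^8(Z), B ⇓ S^8(Z)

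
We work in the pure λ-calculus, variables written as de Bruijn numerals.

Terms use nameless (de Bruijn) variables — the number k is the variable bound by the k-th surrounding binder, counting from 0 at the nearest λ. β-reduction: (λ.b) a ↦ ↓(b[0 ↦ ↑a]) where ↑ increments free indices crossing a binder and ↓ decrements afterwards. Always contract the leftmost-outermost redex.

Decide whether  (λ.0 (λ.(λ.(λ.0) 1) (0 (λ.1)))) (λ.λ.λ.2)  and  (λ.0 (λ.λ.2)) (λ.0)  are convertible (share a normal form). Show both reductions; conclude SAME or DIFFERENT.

Term A:
  start: (λ.0 (λ.(λ.(λ.0) 1) (0 (λ.1)))) (λ.λ.λ.2)
  →1  (λ.λ.λ.2) (λ.(λ.(λ.0) 1) (0 (λ.1)))
  →2  λ.λ.λ.(λ.(λ.0) 1) (0 (λ.1))
  →3  λ.λ.λ.(λ.0) 0
  →4  λ.λ.λ.0

Term B:
  start: (λ.0 (λ.λ.2)) (λ.0)
  →1  (λ.0) (λ.λ.λ.0)
  →2  λ.λ.λ.0

Answer: SAME — A ⇓ λ.λ.λ.0, B ⇓ λ.λ.λ.0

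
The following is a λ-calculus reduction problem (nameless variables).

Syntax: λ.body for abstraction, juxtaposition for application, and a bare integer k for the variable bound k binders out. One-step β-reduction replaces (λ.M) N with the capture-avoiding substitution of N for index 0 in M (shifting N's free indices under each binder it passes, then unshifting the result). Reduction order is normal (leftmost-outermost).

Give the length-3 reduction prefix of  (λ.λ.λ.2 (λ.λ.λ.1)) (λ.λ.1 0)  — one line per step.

  start: (λ.λ.λ.2 (λ.λ.λ.1)) (λ.λ.1 0)
  [1] λ.λ.(λ.λ.1 0) (λ.λ.λ.1)
  [2] λ.λ.λ.(λ.λ.λ.1) 0
  [3] λ.λ.λ.λ.λ.1

Answer: after 3 steps: λ.λ.λ.λ.λ.1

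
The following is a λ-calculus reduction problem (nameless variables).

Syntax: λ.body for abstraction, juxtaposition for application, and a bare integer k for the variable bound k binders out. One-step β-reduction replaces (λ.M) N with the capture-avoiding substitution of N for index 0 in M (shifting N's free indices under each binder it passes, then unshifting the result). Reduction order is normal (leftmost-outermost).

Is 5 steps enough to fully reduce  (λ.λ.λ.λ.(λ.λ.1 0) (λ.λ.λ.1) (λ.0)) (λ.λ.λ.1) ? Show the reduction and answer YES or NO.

  start: (λ.λ.λ.λ.(λ.λ.1 0) (λ.λ.λ.1) (λ.0)) (λ.λ.λ.1)
  [1] λ.λ.λ.(λ.λ.1 0) (λ.λ.λ.1) (λ.0)
  [2] λ.λ.λ.(λ.(λ.λ.λ.1) 0) (λ.0)
  [3] λ.λ.λ.(λ.λ.λ.1) (λ.0)
  [4] λ.λ.λ.λ.λ.1

Answer: YES — reaches normal form λ.λ.λ.λ.λ.1 in 4 ≤ 5 steps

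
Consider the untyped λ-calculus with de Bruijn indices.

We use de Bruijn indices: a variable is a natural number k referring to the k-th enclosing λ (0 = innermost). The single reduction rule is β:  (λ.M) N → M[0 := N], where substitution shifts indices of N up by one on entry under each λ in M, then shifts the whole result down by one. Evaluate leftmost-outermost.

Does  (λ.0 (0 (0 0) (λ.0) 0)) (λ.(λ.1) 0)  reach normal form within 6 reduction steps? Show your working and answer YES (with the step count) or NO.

  start: (λ.0 (0 (0 0) (λ.0) 0)) (λ.(λ.1) 0)
  →1  (λ.(λ.1) 0) ((λ.(λ.1) 0) ((λ.(λ.1) 0) (λ.(λ.1) 0)) (λ.0) (λ.(λ.1) 0))
  →2  (λ.(λ.(λ.1) 0) ((λ.(λ.1) 0) (λ.(λ.1) 0)) (λ.0) (λ.(λ.1) 0)) ((λ.(λ.1) 0) ((λ.(λ.1) 0) (λ.(λ.1) 0)) (λ.0) (λ.(λ.1) 0))
  →3  (λ.(λ.1) 0) ((λ.(λ.1) 0) (λ.(λ.1) 0)) (λ.0) (λ.(λ.1) 0)
  →4  (λ.(λ.(λ.1) 0) (λ.(λ.1) 0)) ((λ.(λ.1) 0) (λ.(λ.1) 0)) (λ.0) (λ.(λ.1) 0)
  →5  (λ.(λ.1) 0) (λ.(λ.1) 0) (λ.0) (λ.(λ.1) 0)
  →6  (λ.λ.(λ.1) 0) (λ.(λ.1) 0) (λ.0) (λ.(λ.1) 0)

Answer: NO — after 6 steps the term is (λ.λ.(λ.1) 0) (λ.(λ.1) 0) (λ.0) (λ.(λ.1) 0), not yet normal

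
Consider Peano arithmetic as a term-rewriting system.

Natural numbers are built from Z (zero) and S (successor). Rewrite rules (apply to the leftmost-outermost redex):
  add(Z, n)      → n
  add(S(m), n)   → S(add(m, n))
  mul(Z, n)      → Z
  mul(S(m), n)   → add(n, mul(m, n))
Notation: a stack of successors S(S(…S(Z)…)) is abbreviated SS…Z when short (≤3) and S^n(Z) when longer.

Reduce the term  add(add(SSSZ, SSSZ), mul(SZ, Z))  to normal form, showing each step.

Answer: normal form = S^6(Z)  (in 14 steps)

Derivation:
  start: add(add(SSSZ, SSSZ), mul(SZ, Z))
  [1] add(S(add(SSZ, SSSZ)), mul(SZ, Z))
  [2] S(add(add(SSZ, SSSZ), mul(SZ, Z)))
  [3] S(add(S(add(SZ, SSSZ)), mul(SZ, Z)))
  [4] S(S(add(add(SZ, SSSZ), mul(SZ, Z))))
  [5] S(S(add(S(add(Z, SSSZ)), mul(SZ, Z))))
  [6] S(S(S(add(add(Z, SSSZ), mul(SZ, Z)))))
  [7] S(S(S(add(SSSZ, mul(SZ, Z)))))
  [8] S(S(S(S(add(SSZ, mul(SZ, Z))))))
  [9] S(S(S(S(S(add(SZ, mul(SZ, Z)))))))
  [10] S(S(S(S(S(S(add(Z, mul(SZ, Z))))))))
  [11] S(S(S(S(S(S(mul(SZ, Z)))))))
  [12] S(S(S(S(S(S(add(Z, mul(Z, Z))))))))
  [13] S(S(S(S(S(S(mul(Z, Z)))))))
  [14] S^6(Z)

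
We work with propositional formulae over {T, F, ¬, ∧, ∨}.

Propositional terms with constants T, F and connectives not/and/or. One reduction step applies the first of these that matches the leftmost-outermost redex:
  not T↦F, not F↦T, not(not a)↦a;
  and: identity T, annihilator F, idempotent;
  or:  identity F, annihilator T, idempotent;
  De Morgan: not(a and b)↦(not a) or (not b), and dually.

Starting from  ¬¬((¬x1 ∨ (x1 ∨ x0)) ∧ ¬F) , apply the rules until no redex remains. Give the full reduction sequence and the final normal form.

  start: ¬¬((¬x1 ∨ (x1 ∨ x0)) ∧ ¬F)
  step 1: (¬x1 ∨ (x1 ∨ x0)) ∧ ¬F
  step 2: (¬x1 ∨ (x1 ∨ x0)) ∧ T
  step 3: ¬x1 ∨ (x1 ∨ x0)

Answer: normal form = ¬x1 ∨ (x1 ∨ x0)  (in 3 steps)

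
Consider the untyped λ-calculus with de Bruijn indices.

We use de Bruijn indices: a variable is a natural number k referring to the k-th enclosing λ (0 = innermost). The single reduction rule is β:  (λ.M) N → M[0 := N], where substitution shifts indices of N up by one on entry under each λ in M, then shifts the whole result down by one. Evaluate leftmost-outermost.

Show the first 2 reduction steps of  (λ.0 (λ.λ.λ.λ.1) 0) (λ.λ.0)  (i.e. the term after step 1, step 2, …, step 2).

Answer: after 2 steps: (λ.0) (λ.λ.0)

Working:
  start: (λ.0 (λ.λ.λ.λ.1) 0) (λ.λ.0)
  →1  (λ.λ.0) (λ.λ.λ.λ.1) (λ.λ.0)
  →2  (λ.0) (λ.λ.0)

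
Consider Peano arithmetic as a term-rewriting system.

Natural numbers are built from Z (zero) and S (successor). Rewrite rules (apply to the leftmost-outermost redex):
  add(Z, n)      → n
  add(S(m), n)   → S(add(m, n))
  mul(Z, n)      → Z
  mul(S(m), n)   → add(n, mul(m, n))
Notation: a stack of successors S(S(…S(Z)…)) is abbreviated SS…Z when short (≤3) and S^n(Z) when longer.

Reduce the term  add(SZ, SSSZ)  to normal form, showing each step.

  start: add(SZ, SSSZ)
  →1  S(add(Z, SSSZ))
  →2  S^4(Z)

Answer: normal form = S^4(Z)  (in 2 steps)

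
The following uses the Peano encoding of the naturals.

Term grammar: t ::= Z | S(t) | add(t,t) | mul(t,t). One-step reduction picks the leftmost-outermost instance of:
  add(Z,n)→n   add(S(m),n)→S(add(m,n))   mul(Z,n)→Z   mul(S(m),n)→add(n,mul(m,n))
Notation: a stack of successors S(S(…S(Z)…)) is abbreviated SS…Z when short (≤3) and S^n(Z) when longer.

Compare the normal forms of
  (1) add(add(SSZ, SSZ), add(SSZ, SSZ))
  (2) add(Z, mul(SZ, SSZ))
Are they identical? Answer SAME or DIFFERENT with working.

Answer: DIFFERENT — A ⇓ S^8(Z), B ⇓ SSZ

Derivation:
Term A:
  start: add(add(SSZ, SSZ), add(SSZ, SSZ))
  [1] add(S(add(SZ, SSZ)), add(SSZ, SSZ))
  [2] S(add(add(SZ, SSZ), add(SSZ, SSZ)))
  [3] S(add(S(add(Z, SSZ)), add(SSZ, SSZ)))
  [4] S(S(add(add(Z, SSZ), add(SSZ, SSZ))))
  [5] S(S(add(SSZ, add(SSZ, SSZ))))
  [6] S(S(S(add(SZ, add(SSZ, SSZ)))))
  [7] S(S(S(S(add(Z, add(SSZ, SSZ))))))
  [8] S(S(S(S(add(SSZ, SSZ)))))
  [9] S(S(S(S(S(add(SZ, SSZ))))))
  [10] S(S(S(S(S(S(add(Z, SSZ)))))))
  [11] S^8(Z)

Term B:
  start: add(Z, mul(SZ, SSZ))
  [1] mul(SZ, SSZ)
  [2] add(SSZ, mul(Z, SSZ))
  [3] S(add(SZ, mul(Z, SSZ)))
  [4] S(S(add(Z, mul(Z, SSZ))))
  [5] S(S(mul(Z, SSZ)))
  [6] SSZ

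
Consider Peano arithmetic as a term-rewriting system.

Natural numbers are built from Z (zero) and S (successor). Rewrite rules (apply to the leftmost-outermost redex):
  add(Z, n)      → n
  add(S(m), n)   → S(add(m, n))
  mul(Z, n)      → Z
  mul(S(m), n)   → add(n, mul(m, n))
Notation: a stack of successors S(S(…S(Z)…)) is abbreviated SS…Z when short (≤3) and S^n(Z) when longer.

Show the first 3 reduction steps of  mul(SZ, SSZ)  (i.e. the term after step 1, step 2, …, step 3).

Answer: after 3 steps: S(S(add(Z, mul(Z, SSZ))))

Working:
  start: mul(SZ, SSZ)
  →1  add(SSZ, mul(Z, SSZ))
  →2  S(add(SZ, mul(Z, SSZ)))
  →3  S(S(add(Z, mul(Z, SSZ))))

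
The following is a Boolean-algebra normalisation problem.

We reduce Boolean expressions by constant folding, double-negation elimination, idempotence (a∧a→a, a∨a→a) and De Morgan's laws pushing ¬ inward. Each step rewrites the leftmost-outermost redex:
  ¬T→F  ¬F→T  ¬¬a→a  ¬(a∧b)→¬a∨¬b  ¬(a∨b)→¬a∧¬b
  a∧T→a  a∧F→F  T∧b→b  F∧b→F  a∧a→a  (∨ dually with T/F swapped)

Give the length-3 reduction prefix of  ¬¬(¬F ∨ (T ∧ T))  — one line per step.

  start: ¬¬(¬F ∨ (T ∧ T))
  →1  ¬F ∨ (T ∧ T)
  →2  T ∨ (T ∧ T)
  →3  T

Answer: after 3 steps: T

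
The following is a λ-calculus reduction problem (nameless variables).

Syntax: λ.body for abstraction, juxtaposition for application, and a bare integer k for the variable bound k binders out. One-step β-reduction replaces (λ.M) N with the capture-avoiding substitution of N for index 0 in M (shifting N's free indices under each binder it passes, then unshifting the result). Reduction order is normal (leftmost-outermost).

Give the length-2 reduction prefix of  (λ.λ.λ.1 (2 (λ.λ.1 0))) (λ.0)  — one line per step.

  start: (λ.λ.λ.1 (2 (λ.λ.1 0))) (λ.0)
  [1] λ.λ.1 ((λ.0) (λ.λ.1 0))
  [2] λ.λ.1 (λ.λ.1 0)

Answer: after 2 steps: λ.λ.1 (λ.λ.1 0)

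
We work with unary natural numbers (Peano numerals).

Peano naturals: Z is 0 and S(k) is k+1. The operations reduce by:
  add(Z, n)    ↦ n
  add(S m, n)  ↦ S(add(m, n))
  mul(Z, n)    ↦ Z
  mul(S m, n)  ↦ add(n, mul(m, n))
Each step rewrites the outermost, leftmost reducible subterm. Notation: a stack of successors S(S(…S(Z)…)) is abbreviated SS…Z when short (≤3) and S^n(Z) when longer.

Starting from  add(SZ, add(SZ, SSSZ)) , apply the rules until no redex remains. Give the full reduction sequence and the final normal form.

  start: add(SZ, add(SZ, SSSZ))
  →1  S(add(Z, add(SZ, SSSZ)))
  →2  S(add(SZ, SSSZ))
  →3  S(S(add(Z, SSSZ)))
  →4  S^5(Z)

Answer: normal form = S^5(Z)  (in 4 steps)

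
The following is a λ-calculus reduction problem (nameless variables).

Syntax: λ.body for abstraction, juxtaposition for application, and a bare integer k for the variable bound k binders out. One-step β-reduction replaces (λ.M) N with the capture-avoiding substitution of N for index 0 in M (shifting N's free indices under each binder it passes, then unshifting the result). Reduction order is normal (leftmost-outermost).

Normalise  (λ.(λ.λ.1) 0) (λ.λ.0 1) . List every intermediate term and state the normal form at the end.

  start: (λ.(λ.λ.1) 0) (λ.λ.0 1)
  step 1: (λ.λ.1) (λ.λ.0 1)
  step 2: λ.λ.λ.0 1

Answer: normal form = λ.λ.λ.0 1  (in 2 steps)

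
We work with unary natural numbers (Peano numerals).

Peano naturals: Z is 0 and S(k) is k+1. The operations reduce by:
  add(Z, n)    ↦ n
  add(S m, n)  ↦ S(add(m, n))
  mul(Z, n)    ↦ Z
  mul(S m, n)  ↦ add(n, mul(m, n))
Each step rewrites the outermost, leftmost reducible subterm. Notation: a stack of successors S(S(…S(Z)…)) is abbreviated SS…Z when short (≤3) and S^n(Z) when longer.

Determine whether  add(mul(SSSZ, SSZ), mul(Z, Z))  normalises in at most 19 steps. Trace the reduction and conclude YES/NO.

  start: add(mul(SSSZ, SSZ), mul(Z, Z))
  [1] add(add(SSZ, mul(SSZ, SSZ)), mul(Z, Z))
  [2] add(S(add(SZ, mul(SSZ, SSZ))), mul(Z, Z))
  [3] S(add(add(SZ, mul(SSZ, SSZ)), mul(Z, Z)))
  [4] S(add(S(add(Z, mul(SSZ, SSZ))), mul(Z, Z)))
  [5] S(S(add(add(Z, mul(SSZ, SSZ)), mul(Z, Z))))
  [6] S(S(add(mul(SSZ, SSZ), mul(Z, Z))))
  [7] S(S(add(add(SSZ, mul(SZ, SSZ)), mul(Z, Z))))
  [8] S(S(add(S(add(SZ, mul(SZ, SSZ))), mul(Z, Z))))
  [9] S(S(S(add(add(SZ, mul(SZ, SSZ)), mul(Z, Z)))))
  [10] S(S(S(add(S(add(Z, mul(SZ, SSZ))), mul(Z, Z)))))
  [11] S(S(S(S(add(add(Z, mul(SZ, SSZ)), mul(Z, Z))))))
  [12] S(S(S(S(add(mul(SZ, SSZ), mul(Z, Z))))))
  [13] S(S(S(S(add(add(SSZ, mul(Z, SSZ)), mul(Z, Z))))))
  [14] S(S(S(S(add(S(add(SZ, mul(Z, SSZ))), mul(Z, Z))))))
  [15] S(S(S(S(S(add(add(SZ, mul(Z, SSZ)), mul(Z, Z)))))))
  [16] S(S(S(S(S(add(S(add(Z, mul(Z, SSZ))), mul(Z, Z)))))))
  [17] S(S(S(S(S(S(add(add(Z, mul(Z, SSZ)), mul(Z, Z))))))))
  [18] S(S(S(S(S(S(add(mul(Z, SSZ), mul(Z, Z))))))))
  [19] S(S(S(S(S(S(add(Z, mul(Z, Z))))))))

Answer: NO — after 19 steps the term is S(S(S(S(S(S(add(Z, mul(Z, Z)))))))), not yet normal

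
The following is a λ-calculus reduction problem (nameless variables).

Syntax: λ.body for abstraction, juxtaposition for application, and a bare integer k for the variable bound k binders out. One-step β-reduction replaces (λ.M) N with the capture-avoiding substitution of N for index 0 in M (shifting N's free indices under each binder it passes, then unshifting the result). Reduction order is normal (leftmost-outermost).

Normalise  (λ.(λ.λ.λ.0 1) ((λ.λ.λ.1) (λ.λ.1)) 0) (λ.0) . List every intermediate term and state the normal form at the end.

Answer: normal form = λ.0 (λ.0)  (in 3 steps)

Derivation:
  start: (λ.(λ.λ.λ.0 1) ((λ.λ.λ.1) (λ.λ.1)) 0) (λ.0)
  →1  (λ.λ.λ.0 1) ((λ.λ.λ.1) (λ.λ.1)) (λ.0)
  →2  (λ.λ.0 1) (λ.0)
  →3  λ.0 (λ.0)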